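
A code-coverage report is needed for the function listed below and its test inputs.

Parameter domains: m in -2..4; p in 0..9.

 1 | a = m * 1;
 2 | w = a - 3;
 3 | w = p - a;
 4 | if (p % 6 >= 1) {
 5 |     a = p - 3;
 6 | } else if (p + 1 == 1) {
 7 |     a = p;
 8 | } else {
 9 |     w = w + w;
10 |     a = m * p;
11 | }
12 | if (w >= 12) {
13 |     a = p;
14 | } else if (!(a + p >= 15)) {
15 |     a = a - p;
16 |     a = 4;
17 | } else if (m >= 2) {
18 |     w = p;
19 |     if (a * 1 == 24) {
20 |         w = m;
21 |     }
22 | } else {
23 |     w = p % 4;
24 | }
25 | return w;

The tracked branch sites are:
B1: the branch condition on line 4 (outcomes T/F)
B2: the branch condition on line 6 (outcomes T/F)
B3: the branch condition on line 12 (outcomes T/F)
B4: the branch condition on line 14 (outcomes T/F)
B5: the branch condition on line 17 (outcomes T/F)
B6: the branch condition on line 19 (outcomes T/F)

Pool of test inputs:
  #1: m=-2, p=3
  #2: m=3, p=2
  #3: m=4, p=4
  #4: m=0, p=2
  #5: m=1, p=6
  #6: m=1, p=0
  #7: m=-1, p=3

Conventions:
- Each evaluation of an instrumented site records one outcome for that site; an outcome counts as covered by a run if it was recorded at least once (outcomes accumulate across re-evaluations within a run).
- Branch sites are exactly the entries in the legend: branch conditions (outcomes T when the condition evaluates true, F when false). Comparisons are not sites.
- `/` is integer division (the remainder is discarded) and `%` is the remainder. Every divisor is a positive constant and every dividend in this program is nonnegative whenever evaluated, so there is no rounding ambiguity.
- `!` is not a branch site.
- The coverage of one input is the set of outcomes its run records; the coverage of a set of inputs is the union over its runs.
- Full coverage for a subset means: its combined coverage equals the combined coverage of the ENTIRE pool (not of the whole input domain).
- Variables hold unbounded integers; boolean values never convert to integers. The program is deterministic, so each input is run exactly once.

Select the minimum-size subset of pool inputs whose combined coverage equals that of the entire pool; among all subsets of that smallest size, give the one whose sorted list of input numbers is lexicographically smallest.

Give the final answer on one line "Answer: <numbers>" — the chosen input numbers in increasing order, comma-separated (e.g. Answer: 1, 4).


run #1 (m=-2, p=3) runs B1->T, B3->F, B4->T; records B1=T, B3=F, B4=T
run #2 (m=3, p=2) runs B1->T, B3->F, B4->T; records B1=T, B3=F, B4=T
run #3 (m=4, p=4) runs B1->T, B3->F, B4->T; records B1=T, B3=F, B4=T
run #4 (m=0, p=2) runs B1->T, B3->F, B4->T; records B1=T, B3=F, B4=T
run #5 (m=1, p=6) runs B1->F, B2->F, B3->F, B4->T; records B1=F, B2=F, B3=F, B4=T
run #6 (m=1, p=0) runs B1->F, B2->T, B3->F, B4->T; records B1=F, B2=T, B3=F, B4=T
run #7 (m=-1, p=3) runs B1->T, B3->F, B4->T; records B1=T, B3=F, B4=T
the full pool covers 6 outcomes: B1=T, B1=F, B2=T, B2=F, B3=F, B4=T
every size-1 subset falls short of the 6 outcomes (best: 4/6)
every size-2 subset falls short of the 6 outcomes (best: 5/6)
the canonical winner is {1, 5, 6}: size 3, full 6-outcome coverage, earliest index list among size-3 covers
Answer: 1, 5, 6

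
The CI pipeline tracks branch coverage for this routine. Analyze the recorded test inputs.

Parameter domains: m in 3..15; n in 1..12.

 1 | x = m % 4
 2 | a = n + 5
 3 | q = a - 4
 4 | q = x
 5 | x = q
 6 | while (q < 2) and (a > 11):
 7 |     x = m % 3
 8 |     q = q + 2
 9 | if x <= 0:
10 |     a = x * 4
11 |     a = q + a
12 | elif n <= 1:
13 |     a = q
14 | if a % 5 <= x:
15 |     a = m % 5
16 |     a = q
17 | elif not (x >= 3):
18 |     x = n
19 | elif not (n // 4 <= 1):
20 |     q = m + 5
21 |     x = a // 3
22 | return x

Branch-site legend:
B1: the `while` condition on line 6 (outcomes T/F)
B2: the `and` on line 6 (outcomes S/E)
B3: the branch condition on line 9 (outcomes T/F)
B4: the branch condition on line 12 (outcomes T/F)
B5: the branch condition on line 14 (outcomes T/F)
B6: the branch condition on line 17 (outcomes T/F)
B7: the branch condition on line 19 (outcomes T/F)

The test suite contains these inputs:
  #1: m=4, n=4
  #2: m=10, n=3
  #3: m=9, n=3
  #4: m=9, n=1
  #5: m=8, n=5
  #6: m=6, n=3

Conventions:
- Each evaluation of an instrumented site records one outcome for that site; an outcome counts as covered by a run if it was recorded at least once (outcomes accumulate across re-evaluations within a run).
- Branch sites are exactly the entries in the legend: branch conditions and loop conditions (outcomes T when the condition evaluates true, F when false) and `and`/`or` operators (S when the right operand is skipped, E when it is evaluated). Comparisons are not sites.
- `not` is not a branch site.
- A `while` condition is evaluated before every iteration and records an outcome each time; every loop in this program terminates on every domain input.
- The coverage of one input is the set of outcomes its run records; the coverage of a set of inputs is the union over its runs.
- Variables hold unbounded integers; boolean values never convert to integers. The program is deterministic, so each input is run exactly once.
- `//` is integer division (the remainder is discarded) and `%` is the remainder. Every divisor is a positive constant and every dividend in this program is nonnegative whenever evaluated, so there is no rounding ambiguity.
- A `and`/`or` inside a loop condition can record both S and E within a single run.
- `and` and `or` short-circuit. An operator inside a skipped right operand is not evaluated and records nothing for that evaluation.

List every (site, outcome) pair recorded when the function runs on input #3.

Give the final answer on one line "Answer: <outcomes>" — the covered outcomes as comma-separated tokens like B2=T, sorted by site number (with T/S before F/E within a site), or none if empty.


Tracing the run of input #3 (m=9, n=3):
  B2->E, B1->F, B3->F, B4->F, B5->F, B6->T
as a set, this run covers: B1=F, B2=E, B3=F, B4=F, B5=F, B6=T
Answer: B1=F, B2=E, B3=F, B4=F, B5=F, B6=T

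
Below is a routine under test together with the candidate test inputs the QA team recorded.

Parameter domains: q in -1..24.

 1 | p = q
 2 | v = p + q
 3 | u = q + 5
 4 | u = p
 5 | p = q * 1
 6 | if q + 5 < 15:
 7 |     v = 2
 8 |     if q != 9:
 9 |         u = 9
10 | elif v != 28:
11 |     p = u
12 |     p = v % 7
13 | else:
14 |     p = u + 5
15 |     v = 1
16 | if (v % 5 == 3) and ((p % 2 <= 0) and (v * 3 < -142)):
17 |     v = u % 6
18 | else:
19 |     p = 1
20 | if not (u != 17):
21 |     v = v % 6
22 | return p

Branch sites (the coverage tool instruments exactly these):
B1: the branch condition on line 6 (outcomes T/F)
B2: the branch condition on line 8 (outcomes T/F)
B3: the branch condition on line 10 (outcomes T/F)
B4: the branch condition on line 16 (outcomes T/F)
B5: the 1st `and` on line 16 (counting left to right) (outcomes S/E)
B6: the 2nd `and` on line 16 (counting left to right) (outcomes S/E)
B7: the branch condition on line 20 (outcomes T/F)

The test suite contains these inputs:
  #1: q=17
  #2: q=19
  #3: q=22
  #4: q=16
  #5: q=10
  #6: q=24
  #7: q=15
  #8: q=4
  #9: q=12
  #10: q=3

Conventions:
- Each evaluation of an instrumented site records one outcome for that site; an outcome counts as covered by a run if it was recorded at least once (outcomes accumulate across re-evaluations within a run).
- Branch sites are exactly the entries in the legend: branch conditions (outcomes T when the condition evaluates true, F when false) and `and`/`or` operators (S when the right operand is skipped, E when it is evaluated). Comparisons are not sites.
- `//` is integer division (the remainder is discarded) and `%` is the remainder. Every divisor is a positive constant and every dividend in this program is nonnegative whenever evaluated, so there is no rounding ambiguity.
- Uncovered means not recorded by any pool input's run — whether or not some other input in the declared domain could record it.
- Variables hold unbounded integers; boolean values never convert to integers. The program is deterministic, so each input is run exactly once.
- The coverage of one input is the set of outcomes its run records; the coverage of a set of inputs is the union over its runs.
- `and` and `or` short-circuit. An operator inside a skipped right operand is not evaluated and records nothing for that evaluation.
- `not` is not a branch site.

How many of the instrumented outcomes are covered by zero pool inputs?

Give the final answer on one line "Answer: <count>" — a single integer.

input #1 (q=17): events B1->F, B3->T, B5->S, B4->F, B7->T; covers B1=F, B3=T, B4=F, B5=S, B7=T
input #2 (q=19): events B1->F, B3->T, B5->E, B6->S, B4->F, B7->F; covers B1=F, B3=T, B4=F, B5=E, B6=S, B7=F
input #3 (q=22): events B1->F, B3->T, B5->S, B4->F, B7->F; covers B1=F, B3=T, B4=F, B5=S, B7=F
input #4 (q=16): events B1->F, B3->T, B5->S, B4->F, B7->F; covers B1=F, B3=T, B4=F, B5=S, B7=F
input #5 (q=10): events B1->F, B3->T, B5->S, B4->F, B7->F; covers B1=F, B3=T, B4=F, B5=S, B7=F
input #6 (q=24): events B1->F, B3->T, B5->E, B6->E, B4->F, B7->F; covers B1=F, B3=T, B4=F, B5=E, B6=E, B7=F
input #7 (q=15): events B1->F, B3->T, B5->S, B4->F, B7->F; covers B1=F, B3=T, B4=F, B5=S, B7=F
input #8 (q=4): events B1->T, B2->T, B5->S, B4->F, B7->F; covers B1=T, B2=T, B4=F, B5=S, B7=F
input #9 (q=12): events B1->F, B3->T, B5->S, B4->F, B7->F; covers B1=F, B3=T, B4=F, B5=S, B7=F
input #10 (q=3): events B1->T, B2->T, B5->S, B4->F, B7->F; covers B1=T, B2=T, B4=F, B5=S, B7=F
union over the pool: B1=T, B1=F, B2=T, B3=T, B4=F, B5=S, B5=E, B6=S, B6=E, B7=T, B7=F
uncovered (3 of 14): B2=F, B3=F, B4=T

Answer: 3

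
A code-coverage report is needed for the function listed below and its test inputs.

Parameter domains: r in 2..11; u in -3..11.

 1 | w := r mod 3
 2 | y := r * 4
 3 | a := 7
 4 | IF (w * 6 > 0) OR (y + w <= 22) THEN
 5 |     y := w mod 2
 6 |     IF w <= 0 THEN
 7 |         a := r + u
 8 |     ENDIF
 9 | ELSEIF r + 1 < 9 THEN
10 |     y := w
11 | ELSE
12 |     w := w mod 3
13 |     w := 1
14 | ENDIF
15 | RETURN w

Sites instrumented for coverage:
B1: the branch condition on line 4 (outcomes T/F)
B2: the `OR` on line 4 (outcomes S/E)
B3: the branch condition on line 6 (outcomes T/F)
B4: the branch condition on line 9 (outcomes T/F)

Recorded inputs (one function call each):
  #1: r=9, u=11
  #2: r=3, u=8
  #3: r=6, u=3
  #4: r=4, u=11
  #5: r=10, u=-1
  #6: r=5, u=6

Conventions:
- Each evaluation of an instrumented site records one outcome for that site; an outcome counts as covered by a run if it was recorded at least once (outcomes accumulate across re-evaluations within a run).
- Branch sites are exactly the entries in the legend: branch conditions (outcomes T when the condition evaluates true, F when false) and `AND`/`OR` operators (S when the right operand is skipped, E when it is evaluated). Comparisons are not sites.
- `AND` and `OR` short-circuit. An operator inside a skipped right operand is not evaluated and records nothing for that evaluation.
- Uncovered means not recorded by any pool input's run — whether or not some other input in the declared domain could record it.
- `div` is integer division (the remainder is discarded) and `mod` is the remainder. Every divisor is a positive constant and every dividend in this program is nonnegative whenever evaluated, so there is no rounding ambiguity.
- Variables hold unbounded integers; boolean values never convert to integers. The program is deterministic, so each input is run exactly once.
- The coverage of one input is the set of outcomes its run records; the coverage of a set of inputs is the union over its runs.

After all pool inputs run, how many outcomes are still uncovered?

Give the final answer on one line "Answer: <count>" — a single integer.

test 1 (r=9, u=11) fires B2->E, B1->F, B4->F; hits B1=F, B2=E, B4=F
test 2 (r=3, u=8) fires B2->E, B1->T, B3->T; hits B1=T, B2=E, B3=T
test 3 (r=6, u=3) fires B2->E, B1->F, B4->T; hits B1=F, B2=E, B4=T
test 4 (r=4, u=11) fires B2->S, B1->T, B3->F; hits B1=T, B2=S, B3=F
test 5 (r=10, u=-1) fires B2->S, B1->T, B3->F; hits B1=T, B2=S, B3=F
test 6 (r=5, u=6) fires B2->S, B1->T, B3->F; hits B1=T, B2=S, B3=F
union over the pool: B1=T, B1=F, B2=S, B2=E, B3=T, B3=F, B4=T, B4=F
uncovered (0 of 8): none

Answer: 0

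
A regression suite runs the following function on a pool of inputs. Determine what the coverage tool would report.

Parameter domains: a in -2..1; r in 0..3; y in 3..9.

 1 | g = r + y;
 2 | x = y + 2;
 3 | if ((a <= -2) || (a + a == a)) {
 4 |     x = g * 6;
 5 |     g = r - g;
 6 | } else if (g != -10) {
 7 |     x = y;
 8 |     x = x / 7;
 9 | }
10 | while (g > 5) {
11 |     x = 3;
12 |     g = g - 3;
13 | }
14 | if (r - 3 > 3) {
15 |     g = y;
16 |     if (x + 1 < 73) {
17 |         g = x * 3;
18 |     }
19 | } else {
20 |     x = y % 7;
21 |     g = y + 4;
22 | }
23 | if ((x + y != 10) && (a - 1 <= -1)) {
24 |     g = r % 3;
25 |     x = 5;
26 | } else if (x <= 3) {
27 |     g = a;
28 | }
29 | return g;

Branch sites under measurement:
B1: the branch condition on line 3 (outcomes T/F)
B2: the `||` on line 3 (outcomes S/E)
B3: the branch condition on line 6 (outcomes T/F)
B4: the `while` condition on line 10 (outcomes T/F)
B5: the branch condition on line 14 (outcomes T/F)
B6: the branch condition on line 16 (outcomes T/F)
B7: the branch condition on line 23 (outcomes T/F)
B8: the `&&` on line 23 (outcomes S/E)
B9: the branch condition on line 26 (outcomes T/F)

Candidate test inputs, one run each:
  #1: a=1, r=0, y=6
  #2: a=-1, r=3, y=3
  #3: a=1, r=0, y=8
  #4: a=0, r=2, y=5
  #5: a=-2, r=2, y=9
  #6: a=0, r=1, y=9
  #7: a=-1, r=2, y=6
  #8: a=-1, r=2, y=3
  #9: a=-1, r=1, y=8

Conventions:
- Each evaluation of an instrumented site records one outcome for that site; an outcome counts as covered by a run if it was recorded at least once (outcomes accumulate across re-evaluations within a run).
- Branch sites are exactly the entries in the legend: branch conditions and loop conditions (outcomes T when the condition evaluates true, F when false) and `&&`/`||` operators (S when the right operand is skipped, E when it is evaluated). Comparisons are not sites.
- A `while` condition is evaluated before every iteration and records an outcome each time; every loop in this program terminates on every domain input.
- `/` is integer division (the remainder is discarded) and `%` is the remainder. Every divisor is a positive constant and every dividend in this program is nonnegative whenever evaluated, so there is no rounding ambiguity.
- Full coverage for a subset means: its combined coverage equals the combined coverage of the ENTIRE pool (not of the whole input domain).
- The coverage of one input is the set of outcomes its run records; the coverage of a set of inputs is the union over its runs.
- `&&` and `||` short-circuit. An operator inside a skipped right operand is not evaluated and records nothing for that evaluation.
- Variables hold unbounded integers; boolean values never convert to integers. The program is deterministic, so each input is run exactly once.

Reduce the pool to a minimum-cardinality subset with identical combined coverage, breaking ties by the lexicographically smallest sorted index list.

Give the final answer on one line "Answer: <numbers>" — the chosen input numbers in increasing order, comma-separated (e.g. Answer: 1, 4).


test 1 (a=1, r=0, y=6) hits B1=F, B2=E, B3=T, B4=T, B4=F, B5=F, B7=F, B8=E, B9=F
test 2 (a=-1, r=3, y=3) hits B1=F, B2=E, B3=T, B4=T, B4=F, B5=F, B7=T, B8=E
test 3 (a=1, r=0, y=8) hits B1=F, B2=E, B3=T, B4=T, B4=F, B5=F, B7=F, B8=E, B9=T
test 4 (a=0, r=2, y=5) hits B1=T, B2=E, B4=F, B5=F, B7=F, B8=S, B9=F
test 5 (a=-2, r=2, y=9) hits B1=T, B2=S, B4=F, B5=F, B7=T, B8=E
test 6 (a=0, r=1, y=9) hits B1=T, B2=E, B4=F, B5=F, B7=T, B8=E
test 7 (a=-1, r=2, y=6) hits B1=F, B2=E, B3=T, B4=T, B4=F, B5=F, B7=T, B8=E
test 8 (a=-1, r=2, y=3) hits B1=F, B2=E, B3=T, B4=F, B5=F, B7=T, B8=E
test 9 (a=-1, r=1, y=8) hits B1=F, B2=E, B3=T, B4=T, B4=F, B5=F, B7=T, B8=E
the full pool covers 14 outcomes: B1=T, B1=F, B2=S, B2=E, B3=T, B4=T, B4=F, B5=F, B7=T, B7=F, B8=S, B8=E, B9=T, B9=F
checked all size-1 subsets: none covers 14 outcomes (max 9/14)
checked all size-2 subsets: none covers 14 outcomes (max 12/14)
the canonical winner is {3, 4, 5}: size 3, full 14-outcome coverage, earliest index list among size-3 covers
Answer: 3, 4, 5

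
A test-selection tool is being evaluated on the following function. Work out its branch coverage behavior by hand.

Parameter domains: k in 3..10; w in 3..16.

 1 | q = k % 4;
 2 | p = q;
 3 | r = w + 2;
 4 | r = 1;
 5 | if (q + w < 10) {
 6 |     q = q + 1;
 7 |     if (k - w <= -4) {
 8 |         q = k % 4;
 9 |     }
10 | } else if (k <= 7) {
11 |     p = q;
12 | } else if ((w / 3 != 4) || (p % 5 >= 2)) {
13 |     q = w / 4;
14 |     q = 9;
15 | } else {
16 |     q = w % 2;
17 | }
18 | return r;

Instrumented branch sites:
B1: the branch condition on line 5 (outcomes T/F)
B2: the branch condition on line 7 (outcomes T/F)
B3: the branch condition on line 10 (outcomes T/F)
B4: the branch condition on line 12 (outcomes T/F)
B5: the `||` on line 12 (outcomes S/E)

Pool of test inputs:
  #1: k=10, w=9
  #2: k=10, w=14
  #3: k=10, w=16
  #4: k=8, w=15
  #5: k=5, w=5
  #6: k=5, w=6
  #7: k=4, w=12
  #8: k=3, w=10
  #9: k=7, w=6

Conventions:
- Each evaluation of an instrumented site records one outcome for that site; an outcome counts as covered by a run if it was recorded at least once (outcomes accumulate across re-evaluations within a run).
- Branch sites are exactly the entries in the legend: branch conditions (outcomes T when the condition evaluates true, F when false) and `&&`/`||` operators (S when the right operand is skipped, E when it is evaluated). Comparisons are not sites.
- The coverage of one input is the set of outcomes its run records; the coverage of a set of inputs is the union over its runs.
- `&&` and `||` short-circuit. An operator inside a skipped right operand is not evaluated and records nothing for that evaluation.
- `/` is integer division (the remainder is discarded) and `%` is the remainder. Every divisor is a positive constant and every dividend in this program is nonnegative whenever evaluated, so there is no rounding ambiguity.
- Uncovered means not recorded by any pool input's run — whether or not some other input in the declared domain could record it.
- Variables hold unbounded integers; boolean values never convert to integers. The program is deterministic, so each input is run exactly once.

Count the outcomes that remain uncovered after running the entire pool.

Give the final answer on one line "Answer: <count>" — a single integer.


input #1, k=10, w=9: events B1->F, B3->F, B5->S, B4->T; outcomes B1=F, B3=F, B4=T, B5=S
input #2, k=10, w=14: events B1->F, B3->F, B5->E, B4->T; outcomes B1=F, B3=F, B4=T, B5=E
input #3, k=10, w=16: events B1->F, B3->F, B5->S, B4->T; outcomes B1=F, B3=F, B4=T, B5=S
input #4, k=8, w=15: events B1->F, B3->F, B5->S, B4->T; outcomes B1=F, B3=F, B4=T, B5=S
input #5, k=5, w=5: events B1->T, B2->F; outcomes B1=T, B2=F
input #6, k=5, w=6: events B1->T, B2->F; outcomes B1=T, B2=F
input #7, k=4, w=12: events B1->F, B3->T; outcomes B1=F, B3=T
input #8, k=3, w=10: events B1->F, B3->T; outcomes B1=F, B3=T
input #9, k=7, w=6: events B1->T, B2->F; outcomes B1=T, B2=F
union over the pool: B1=T, B1=F, B2=F, B3=T, B3=F, B4=T, B5=S, B5=E
uncovered (2 of 10): B2=T, B4=F
Answer: 2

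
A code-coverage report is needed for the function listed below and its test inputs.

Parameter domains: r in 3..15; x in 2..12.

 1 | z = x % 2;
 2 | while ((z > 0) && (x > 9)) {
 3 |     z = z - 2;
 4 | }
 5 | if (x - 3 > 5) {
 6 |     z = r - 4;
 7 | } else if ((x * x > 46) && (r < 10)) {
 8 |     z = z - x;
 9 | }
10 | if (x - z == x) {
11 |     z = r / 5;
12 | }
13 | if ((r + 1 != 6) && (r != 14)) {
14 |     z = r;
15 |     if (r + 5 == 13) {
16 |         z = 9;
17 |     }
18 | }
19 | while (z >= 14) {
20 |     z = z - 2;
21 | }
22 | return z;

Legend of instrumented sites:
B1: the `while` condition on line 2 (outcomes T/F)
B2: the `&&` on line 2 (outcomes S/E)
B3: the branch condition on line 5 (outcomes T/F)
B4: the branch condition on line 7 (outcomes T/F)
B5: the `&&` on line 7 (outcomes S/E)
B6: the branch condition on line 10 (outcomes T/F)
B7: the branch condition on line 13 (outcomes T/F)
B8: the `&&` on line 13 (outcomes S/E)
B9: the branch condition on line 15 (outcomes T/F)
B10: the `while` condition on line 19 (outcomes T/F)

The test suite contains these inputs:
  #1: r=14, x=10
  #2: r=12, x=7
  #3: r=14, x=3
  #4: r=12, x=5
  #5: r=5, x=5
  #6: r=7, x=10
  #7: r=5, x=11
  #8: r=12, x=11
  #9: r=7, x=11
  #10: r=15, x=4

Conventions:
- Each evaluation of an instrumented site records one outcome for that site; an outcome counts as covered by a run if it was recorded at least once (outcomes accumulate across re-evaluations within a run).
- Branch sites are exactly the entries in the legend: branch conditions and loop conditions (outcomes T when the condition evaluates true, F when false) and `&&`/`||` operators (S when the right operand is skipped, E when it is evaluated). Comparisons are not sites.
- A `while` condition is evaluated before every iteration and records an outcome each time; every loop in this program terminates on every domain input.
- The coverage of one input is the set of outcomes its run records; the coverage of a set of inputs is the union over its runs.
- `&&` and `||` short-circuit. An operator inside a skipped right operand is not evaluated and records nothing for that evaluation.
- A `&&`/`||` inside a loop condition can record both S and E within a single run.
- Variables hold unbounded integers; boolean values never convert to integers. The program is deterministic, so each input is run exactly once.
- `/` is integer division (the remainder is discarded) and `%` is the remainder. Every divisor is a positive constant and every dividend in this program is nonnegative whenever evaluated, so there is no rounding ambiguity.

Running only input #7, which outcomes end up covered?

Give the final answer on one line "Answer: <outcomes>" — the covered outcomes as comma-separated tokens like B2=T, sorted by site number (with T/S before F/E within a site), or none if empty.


Simulating input #7 (r=5, x=11) step by step:
  B2->E, B1->T, B2->S, B1->F, B3->T, B6->F, B8->S, B7->F, B10->F
distinct outcomes covered: B1=T, B1=F, B2=S, B2=E, B3=T, B6=F, B7=F, B8=S, B10=F
Answer: B1=T, B1=F, B2=S, B2=E, B3=T, B6=F, B7=F, B8=S, B10=F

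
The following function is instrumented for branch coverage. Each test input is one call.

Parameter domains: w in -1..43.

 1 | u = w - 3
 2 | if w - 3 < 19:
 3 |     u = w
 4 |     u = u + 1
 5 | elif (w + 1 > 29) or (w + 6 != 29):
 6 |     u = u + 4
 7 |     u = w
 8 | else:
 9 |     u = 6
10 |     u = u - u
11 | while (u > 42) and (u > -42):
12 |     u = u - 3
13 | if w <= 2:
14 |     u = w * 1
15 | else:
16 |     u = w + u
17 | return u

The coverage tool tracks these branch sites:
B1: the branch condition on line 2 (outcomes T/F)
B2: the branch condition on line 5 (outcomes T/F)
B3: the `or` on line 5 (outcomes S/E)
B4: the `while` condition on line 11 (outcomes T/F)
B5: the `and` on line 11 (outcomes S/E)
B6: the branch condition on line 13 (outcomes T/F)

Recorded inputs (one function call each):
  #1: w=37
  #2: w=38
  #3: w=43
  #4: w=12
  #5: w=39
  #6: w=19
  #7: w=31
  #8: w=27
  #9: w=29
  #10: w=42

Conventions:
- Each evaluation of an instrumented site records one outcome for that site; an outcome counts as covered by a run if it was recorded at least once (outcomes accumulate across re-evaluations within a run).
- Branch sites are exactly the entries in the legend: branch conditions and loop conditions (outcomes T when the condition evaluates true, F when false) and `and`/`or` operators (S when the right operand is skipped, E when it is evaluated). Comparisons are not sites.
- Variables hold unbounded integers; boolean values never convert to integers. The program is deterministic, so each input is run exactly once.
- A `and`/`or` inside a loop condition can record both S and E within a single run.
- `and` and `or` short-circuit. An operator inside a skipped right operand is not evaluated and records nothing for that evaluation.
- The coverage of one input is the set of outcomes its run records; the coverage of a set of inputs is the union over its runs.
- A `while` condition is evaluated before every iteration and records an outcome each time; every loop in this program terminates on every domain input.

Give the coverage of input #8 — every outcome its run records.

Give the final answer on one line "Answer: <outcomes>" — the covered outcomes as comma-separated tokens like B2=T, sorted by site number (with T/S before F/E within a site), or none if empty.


Tracing the run of input #8 (w=27):
  B1->F, B3->E, B2->T, B5->S, B4->F, B6->F
collecting distinct outcomes: B1=F, B2=T, B3=E, B4=F, B5=S, B6=F
Answer: B1=F, B2=T, B3=E, B4=F, B5=S, B6=F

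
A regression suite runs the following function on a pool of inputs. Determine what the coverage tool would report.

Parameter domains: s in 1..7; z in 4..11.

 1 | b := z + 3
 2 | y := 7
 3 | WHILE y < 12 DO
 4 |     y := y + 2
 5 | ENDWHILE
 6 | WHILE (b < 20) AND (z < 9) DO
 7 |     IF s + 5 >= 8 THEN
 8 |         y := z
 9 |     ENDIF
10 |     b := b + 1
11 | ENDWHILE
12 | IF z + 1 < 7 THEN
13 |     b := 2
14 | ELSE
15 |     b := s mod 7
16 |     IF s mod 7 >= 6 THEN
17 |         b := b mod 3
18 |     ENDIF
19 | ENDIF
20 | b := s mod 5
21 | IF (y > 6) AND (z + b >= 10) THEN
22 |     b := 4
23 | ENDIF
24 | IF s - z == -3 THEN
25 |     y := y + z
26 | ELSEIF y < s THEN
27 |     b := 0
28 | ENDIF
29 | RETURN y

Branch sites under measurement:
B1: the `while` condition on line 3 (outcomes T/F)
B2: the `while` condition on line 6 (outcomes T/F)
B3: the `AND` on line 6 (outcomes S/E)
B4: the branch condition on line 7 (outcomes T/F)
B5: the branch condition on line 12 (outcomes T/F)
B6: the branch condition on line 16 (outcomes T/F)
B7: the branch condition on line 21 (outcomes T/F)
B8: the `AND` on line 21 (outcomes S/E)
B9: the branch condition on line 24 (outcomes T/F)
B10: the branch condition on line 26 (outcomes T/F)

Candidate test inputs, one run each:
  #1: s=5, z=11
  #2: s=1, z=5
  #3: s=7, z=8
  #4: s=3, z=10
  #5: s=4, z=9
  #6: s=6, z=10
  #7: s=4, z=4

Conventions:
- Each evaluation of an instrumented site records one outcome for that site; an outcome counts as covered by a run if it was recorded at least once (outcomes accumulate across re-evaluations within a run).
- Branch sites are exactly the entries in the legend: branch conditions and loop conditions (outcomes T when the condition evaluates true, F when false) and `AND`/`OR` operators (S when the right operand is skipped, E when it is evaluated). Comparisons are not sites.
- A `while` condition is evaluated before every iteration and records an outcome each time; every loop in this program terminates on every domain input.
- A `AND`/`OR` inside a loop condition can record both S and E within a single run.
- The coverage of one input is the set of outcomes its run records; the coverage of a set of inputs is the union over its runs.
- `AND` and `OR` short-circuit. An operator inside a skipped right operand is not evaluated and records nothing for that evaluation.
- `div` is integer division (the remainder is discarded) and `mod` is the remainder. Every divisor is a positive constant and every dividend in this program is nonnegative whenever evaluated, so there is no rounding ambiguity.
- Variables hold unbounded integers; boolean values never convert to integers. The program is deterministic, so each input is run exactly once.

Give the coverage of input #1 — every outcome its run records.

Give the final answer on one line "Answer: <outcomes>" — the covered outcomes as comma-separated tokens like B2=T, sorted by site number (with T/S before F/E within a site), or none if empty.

Event log for input #1 (s=5, z=11):
  B1->T, B1->T, B1->T, B1->F, B3->E, B2->F, B5->F, B6->F, B8->E, B7->T
  B9->F, B10->F
as a set, this run covers: B1=T, B1=F, B2=F, B3=E, B5=F, B6=F, B7=T, B8=E, B9=F, B10=F

Answer: B1=T, B1=F, B2=F, B3=E, B5=F, B6=F, B7=T, B8=E, B9=F, B10=F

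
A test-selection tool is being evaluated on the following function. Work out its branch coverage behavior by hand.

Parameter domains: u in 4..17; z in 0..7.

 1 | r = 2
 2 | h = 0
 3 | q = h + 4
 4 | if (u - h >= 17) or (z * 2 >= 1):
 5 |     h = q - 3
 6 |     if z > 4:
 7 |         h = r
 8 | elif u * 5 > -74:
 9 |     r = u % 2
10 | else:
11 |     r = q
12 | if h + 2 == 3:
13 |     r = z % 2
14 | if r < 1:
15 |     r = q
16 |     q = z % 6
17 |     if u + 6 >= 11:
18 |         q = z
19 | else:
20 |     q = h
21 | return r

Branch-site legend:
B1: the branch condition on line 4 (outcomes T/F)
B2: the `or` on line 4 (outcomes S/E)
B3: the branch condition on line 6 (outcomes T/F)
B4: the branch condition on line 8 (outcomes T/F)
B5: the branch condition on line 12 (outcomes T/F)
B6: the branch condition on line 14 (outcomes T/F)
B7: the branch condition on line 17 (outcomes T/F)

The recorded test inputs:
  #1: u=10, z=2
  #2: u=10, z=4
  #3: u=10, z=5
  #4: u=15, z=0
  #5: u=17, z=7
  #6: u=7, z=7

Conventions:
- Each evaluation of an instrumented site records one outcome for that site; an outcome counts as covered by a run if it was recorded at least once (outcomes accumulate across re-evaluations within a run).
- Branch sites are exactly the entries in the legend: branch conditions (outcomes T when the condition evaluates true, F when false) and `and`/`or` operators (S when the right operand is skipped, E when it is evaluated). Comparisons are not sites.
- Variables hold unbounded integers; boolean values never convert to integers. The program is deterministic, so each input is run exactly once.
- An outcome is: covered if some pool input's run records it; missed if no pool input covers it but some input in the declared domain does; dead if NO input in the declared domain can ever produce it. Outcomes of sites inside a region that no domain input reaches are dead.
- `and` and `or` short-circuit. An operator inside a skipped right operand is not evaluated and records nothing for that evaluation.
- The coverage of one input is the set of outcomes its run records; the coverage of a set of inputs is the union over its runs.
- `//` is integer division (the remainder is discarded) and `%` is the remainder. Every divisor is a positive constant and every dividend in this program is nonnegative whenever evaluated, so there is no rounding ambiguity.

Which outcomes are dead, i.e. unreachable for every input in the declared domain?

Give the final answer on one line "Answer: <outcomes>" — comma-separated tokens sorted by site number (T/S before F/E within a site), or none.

sweeping the full domain (112 inputs) for each outcome:
  B4=F: never recorded by any domain input -> dead
  reachable outcomes have witnesses, e.g. B1=T (e.g. u=4, z=1), B1=F (e.g. u=4, z=0), B2=S (e.g. u=17, z=0), B2=E (e.g. u=4, z=0)

Answer: B4=F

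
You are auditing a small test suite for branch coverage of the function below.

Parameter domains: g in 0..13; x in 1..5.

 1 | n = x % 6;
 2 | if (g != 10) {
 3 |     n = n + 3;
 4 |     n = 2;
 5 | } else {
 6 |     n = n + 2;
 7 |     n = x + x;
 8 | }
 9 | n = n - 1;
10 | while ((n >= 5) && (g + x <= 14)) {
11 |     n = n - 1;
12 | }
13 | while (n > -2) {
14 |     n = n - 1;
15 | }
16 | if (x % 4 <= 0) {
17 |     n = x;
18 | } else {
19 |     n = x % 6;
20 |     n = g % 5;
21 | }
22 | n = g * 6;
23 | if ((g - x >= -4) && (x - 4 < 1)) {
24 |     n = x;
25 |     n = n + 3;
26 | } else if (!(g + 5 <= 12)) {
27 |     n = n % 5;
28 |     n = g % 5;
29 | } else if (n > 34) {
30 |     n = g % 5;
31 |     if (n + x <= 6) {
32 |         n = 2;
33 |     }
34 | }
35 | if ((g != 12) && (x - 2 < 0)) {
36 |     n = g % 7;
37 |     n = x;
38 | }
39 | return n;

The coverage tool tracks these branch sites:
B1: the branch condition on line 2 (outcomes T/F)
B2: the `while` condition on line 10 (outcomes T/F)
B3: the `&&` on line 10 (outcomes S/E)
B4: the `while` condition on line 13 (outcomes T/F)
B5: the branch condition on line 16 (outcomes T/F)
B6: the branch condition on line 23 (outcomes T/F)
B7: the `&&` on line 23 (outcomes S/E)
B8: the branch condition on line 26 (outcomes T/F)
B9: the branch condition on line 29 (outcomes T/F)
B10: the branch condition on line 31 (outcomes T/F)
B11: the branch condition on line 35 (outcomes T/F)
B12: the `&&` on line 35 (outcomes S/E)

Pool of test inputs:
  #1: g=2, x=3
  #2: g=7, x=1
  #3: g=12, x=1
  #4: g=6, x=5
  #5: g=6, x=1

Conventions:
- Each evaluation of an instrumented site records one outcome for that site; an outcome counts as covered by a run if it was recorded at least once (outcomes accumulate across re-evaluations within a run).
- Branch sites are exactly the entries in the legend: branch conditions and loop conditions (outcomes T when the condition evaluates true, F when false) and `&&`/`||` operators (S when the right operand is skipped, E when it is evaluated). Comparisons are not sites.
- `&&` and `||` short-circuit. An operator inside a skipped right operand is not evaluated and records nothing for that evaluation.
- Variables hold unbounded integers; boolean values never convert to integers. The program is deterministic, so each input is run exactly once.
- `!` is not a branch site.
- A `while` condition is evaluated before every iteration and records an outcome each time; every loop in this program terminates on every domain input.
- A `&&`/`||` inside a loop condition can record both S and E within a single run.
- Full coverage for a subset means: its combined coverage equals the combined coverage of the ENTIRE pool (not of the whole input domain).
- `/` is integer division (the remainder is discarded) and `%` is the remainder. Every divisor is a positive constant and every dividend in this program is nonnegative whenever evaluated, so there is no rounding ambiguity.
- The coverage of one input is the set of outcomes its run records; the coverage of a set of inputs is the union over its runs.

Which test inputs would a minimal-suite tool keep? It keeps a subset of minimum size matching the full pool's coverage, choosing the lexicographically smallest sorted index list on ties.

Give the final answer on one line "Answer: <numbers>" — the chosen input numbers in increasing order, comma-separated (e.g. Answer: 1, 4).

input #1, g=2, x=3: events B1->T, B3->S, B2->F, B4->T, B4->T, B4->T, B4->F, B5->F, B7->E, B6->T, B12->E, B11->F; outcomes B1=T, B2=F, B3=S, B4=T, B4=F, B5=F, B6=T, B7=E, B11=F, B12=E
input #2, g=7, x=1: events B1->T, B3->S, B2->F, B4->T, B4->T, B4->T, B4->F, B5->F, B7->E, B6->T, B12->E, B11->T; outcomes B1=T, B2=F, B3=S, B4=T, B4=F, B5=F, B6=T, B7=E, B11=T, B12=E
input #3, g=12, x=1: events B1->T, B3->S, B2->F, B4->T, B4->T, B4->T, B4->F, B5->F, B7->E, B6->T, B12->S, B11->F; outcomes B1=T, B2=F, B3=S, B4=T, B4=F, B5=F, B6=T, B7=E, B11=F, B12=S
input #4, g=6, x=5: events B1->T, B3->S, B2->F, B4->T, B4->T, B4->T, B4->F, B5->F, B7->E, B6->F, B8->F, B9->T, B10->T, B12->E, ...; outcomes B1=T, B2=F, B3=S, B4=T, B4=F, B5=F, B6=F, B7=E, B8=F, B9=T, B10=T, B11=F, B12=E
input #5, g=6, x=1: events B1->T, B3->S, B2->F, B4->T, B4->T, B4->T, B4->F, B5->F, B7->E, B6->T, B12->E, B11->T; outcomes B1=T, B2=F, B3=S, B4=T, B4=F, B5=F, B6=T, B7=E, B11=T, B12=E
the full pool covers 16 outcomes: B1=T, B2=F, B3=S, B4=T, B4=F, B5=F, B6=T, B6=F, B7=E, B8=F, B9=T, B10=T, B11=T, B11=F, B12=S, B12=E
checked all size-1 subsets: none covers 16 outcomes (max 13/16)
checked all size-2 subsets: none covers 16 outcomes (max 15/16)
inputs {2, 3, 4} (size 3) cover everything; no size-3 subset with a lexicographically smaller index list covers all 16

Answer: 2, 3, 4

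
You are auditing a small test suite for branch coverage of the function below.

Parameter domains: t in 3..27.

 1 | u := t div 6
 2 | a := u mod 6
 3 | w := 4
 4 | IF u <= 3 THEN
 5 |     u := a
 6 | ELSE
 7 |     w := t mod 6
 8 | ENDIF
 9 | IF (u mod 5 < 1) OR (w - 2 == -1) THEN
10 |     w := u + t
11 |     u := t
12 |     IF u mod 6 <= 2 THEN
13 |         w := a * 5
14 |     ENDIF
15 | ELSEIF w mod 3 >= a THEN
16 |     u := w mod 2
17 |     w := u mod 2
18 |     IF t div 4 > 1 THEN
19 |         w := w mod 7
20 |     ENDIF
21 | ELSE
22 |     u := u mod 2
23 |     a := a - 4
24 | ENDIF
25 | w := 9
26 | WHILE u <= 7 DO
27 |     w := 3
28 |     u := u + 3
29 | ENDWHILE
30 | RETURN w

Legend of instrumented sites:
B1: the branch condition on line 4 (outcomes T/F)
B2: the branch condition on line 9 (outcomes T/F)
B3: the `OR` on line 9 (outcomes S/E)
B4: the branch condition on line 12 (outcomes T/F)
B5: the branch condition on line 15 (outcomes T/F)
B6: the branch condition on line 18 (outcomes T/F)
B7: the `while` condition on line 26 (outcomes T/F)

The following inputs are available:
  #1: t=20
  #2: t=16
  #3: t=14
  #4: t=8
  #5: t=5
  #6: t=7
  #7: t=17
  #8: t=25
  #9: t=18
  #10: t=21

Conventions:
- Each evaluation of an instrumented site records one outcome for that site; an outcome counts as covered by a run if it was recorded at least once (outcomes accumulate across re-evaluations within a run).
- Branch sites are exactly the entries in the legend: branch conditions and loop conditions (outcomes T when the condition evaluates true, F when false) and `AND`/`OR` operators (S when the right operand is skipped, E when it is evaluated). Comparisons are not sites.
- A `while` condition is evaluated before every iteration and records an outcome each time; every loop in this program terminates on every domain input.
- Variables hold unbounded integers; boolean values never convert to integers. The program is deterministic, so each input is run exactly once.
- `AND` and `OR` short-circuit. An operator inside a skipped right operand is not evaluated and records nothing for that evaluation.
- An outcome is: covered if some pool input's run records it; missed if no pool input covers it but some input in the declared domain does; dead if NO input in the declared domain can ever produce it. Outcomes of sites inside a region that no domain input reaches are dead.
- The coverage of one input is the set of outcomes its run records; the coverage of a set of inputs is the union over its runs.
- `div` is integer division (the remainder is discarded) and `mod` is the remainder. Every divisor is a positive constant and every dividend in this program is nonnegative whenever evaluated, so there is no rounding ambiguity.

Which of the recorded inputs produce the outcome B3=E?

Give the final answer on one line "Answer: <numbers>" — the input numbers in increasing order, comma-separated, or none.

input #1 (t=20): records B3=E
input #2 (t=16): records B3=E
input #3 (t=14): records B3=E
input #4 (t=8): records B3=E
input #5 (t=5): does not record B3=E
input #6 (t=7): records B3=E
input #7 (t=17): records B3=E
input #8 (t=25): records B3=E
input #9 (t=18): records B3=E
input #10 (t=21): records B3=E

Answer: 1, 2, 3, 4, 6, 7, 8, 9, 10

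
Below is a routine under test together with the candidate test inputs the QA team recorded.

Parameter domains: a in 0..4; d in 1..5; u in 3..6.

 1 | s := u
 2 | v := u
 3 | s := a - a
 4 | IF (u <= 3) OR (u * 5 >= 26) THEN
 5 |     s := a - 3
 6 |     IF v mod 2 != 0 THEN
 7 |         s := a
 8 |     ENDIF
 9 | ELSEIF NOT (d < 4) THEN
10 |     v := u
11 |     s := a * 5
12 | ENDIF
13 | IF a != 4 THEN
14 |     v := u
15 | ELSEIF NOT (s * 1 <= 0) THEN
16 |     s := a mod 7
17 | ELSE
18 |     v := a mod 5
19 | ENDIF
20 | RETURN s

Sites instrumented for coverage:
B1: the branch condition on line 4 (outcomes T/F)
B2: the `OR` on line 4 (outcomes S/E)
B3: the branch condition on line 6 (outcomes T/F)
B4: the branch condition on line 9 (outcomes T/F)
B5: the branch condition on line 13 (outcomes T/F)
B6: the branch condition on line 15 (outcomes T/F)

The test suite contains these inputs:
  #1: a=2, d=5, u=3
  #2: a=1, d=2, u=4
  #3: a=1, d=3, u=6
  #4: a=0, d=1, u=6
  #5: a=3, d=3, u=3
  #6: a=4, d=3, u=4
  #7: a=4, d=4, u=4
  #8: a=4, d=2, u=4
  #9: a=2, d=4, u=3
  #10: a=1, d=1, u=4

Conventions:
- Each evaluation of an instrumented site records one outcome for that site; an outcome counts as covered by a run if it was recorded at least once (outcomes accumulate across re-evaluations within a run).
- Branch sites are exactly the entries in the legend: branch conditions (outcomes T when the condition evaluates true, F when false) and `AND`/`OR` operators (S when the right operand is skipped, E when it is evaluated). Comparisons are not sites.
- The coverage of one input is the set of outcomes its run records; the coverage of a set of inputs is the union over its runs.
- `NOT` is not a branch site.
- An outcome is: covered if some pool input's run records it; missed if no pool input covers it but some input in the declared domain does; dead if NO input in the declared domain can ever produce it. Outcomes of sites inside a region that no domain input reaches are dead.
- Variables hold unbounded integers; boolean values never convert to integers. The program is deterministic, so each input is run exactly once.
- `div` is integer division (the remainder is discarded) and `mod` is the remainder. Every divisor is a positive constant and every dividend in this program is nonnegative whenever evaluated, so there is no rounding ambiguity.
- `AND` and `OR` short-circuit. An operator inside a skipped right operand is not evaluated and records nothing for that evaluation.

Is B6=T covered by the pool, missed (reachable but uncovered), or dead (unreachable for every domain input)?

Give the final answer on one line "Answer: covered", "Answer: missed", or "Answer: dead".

B6=T is recorded by pool input(s) 7 -> covered

Answer: covered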